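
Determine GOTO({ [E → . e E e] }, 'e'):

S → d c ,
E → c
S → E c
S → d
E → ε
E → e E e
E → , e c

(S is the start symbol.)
{ [E → . , e c], [E → . c], [E → . e E e], [E → .], [E → e . E e] }

GOTO(I, 'e') = CLOSURE({ [A → αX.β] : [A → α.Xβ] ∈ I, X = 'e' })

Items with dot before 'e', with the dot advanced:
  [E → . e E e] → [E → e . E e]
Closure of the advanced items:
  [E → e . E e] has the dot before E: add [E → . c], [E → .], [E → . e E e], [E → . , e c]

GOTO = { [E → . , e c], [E → . c], [E → . e E e], [E → .], [E → e . E e] }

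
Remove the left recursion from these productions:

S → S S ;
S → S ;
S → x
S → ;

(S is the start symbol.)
S → x S'
S → ; S'
S' → S ; S'
S' → ; S'
S' → ε

S is directly left-recursive. The standard transformation for
  A → A α₁ | ... | A α_m | β₁ | ... | β_n
is
  A  → β₁ A' | ... | β_n A'
  A' → α₁ A' | ... | α_m A' | ε

S → x becomes S → x S'
S → ; becomes S → ; S'
S → S S ; becomes S' → S ; S'
S → S ; becomes S' → ; S'
Add S' → ε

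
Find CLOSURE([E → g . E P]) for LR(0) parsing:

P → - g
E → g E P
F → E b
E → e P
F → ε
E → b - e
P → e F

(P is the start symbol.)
{ [E → . b - e], [E → . e P], [E → . g E P], [E → g . E P] }

Start with: [E → g . E P]
  [E → g . E P] has the dot before E: add [E → . g E P], [E → . e P], [E → . b - e]
No further items can be added.

CLOSURE = { [E → . b - e], [E → . e P], [E → . g E P], [E → g . E P] }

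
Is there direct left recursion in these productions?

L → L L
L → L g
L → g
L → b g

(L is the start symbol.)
Yes, L is left-recursive

L → L L: LEFT RECURSIVE (starts with L)
L → L g: LEFT RECURSIVE (starts with L)
L → g: starts with g
L → b g: starts with b

The grammar has direct left recursion on: L.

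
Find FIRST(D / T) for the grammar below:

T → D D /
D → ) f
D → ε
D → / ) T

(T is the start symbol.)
FIRST sets of the non-terminals involved (from the grammar, by fixed-point iteration):
  FIRST(D) = { ')', '/', ε }

To compute FIRST(D / T), process the symbols left to right:
Symbol D is a non-terminal. Add FIRST(D) \ {ε} = { ')', '/' }
D is nullable (ε ∈ FIRST(D)), continue to the next symbol.
Symbol / is a terminal. Add '/' and stop.
FIRST(D / T) = { ')', '/' }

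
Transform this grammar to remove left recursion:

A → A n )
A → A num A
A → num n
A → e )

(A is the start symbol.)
A is directly left-recursive. The standard transformation for
  A → A α₁ | ... | A α_m | β₁ | ... | β_n
is
  A  → β₁ A' | ... | β_n A'
  A' → α₁ A' | ... | α_m A' | ε

A → num n becomes A → num n A'
A → e ) becomes A → e ) A'
A → A n ) becomes A' → n ) A'
A → A num A becomes A' → num A A'
Add A' → ε

Resulting grammar:
A → num n A'
A → e ) A'
A' → n ) A'
A' → num A A'
A' → ε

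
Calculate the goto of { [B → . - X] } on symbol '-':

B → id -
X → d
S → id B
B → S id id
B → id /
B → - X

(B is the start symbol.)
GOTO(I, '-') = CLOSURE({ [A → αX.β] : [A → α.Xβ] ∈ I, X = '-' })

Items with dot before '-', with the dot advanced:
  [B → . - X] → [B → - . X]
Closure of the advanced items:
  [B → - . X] has the dot before X: add [X → . d]

GOTO = { [B → - . X], [X → . d] }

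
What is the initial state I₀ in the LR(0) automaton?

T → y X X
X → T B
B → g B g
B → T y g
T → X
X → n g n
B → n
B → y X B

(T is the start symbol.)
First, augment the grammar with T' → T
I₀ = CLOSURE({ [T' → . T] }):
  [T' → . T] has the dot before T: add [T → . y X X], [T → . X]
  [T → . X] has the dot before X: add [X → . T B], [X → . n g n]
No further items can be added.

I₀ = { [T → . X], [T → . y X X], [T' → . T], [X → . T B], [X → . n g n] }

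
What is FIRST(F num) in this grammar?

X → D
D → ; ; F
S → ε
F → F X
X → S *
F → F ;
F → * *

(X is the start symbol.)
FIRST sets of the non-terminals involved (from the grammar, by fixed-point iteration):
  FIRST(F) = { '*' }

To compute FIRST(F num), process the symbols left to right:
Symbol F is a non-terminal. Add FIRST(F) \ {ε} = { '*' }
F is not nullable (ε ∉ FIRST(F)), so stop here.
FIRST(F num) = { '*' }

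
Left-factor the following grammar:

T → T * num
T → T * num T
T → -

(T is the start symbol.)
T → T * num T'
T' → ε
T' → T
T → -

Left-factoring transforms A → αβ₁ | αβ₂ into A → αA' and A' → β₁ | β₂
(α is the longest common prefix among the alternatives). Repeat until
no nonterminal has two alternatives with a common prefix.

Round 1: T has alternatives sharing prefix 'T * num'. Introduce T': T → T * num T'
  Add: T' → ε
  Add: T' → T

No remaining common prefixes — done.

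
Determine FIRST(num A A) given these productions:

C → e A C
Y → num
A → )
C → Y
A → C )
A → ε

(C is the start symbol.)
{ 'num' }

To compute FIRST(num A A), process the symbols left to right:
Symbol num is a terminal. Add 'num' and stop.
FIRST(num A A) = { 'num' }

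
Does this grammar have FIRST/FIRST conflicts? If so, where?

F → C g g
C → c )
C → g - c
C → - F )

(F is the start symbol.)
No FIRST/FIRST conflicts.

A FIRST/FIRST conflict occurs when two productions N → α and N → β for the same non-terminal have FIRST(α) ∩ FIRST(β) ≠ ∅ (with ε ∈ FIRST of a nullable right-hand side, so two nullable alternatives also conflict).

Productions for C:
  C → c ): FIRST = { 'c' }
  C → g - c: FIRST = { 'g' }
  C → - F ): FIRST = { '-' }
F has only one production, so no FIRST/FIRST conflict is possible there.

All alternatives of each non-terminal have pairwise disjoint FIRST sets.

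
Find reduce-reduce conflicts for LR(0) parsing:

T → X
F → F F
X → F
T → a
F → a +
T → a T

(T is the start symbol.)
No reduce-reduce conflicts

A reduce-reduce conflict occurs when an LR(0) state has two complete items [A → α .] and [B → β .] — both call for a reduction, and with no lookahead the parser cannot choose between them.

Augment with T' → T and build the canonical LR(0) collection (I0 = CLOSURE({[T' → . T]}), then GOTO on every symbol after a dot until no new states appear). It has 9 states:
  I0: { [F → . F F], [F → . a +], [T → . X], [T → . a T], [T → . a], [T' → . T], [X → . F] }  — shift
  I1: { [F → . F F], [F → . a +], [F → F . F], [X → F .] }  — shift, reduce
  I2: { [T' → T .] }  — accept
  I3: { [T → X .] }  — reduce
  I4: { [F → . F F], [F → . a +], [F → a . +], [T → . X], [T → . a T], [T → . a], [T → a . T], [T → a .], [X → . F] }  — shift, reduce
  I5: { [F → a + .] }  — reduce
  I6: { [T → a T .] }  — reduce
  I7: { [F → . F F], [F → . a +], [F → F . F], [F → F F .] }  — shift, reduce
  I8: { [F → a . +] }  — shift

No state contains more than one complete item.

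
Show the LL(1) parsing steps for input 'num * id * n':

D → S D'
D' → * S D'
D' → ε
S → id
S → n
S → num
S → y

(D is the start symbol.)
LL(1) parsing maintains a stack (initially the start symbol over $) and the input. At each step: if the stack top is a terminal, match it against the current input token; if it is a non-terminal N, replace it with the RHS of M[N, lookahead] (the unique production whose predict set contains the lookahead).

Stack is shown with the top on the left.

Stack     Input           Action
--------------------------------
D $       num * id * n $  output D → S D'
S D' $    num * id * n $  output S → num
num D' $  num * id * n $  match 'num'
D' $      * id * n $      output D' → * S D'
* S D' $  * id * n $      match '*'
S D' $    id * n $        output S → id
id D' $   id * n $        match 'id'
D' $      * n $           output D' → * S D'
* S D' $  * n $           match '*'
S D' $    n $             output S → n
n D' $    n $             match 'n'
D' $      $               output D' → ε
$         $               accept

The string is accepted.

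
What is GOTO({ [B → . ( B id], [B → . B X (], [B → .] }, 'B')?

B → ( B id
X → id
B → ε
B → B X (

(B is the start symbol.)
{ [B → B . X (], [X → . id] }

GOTO(I, 'B') = CLOSURE({ [A → αX.β] : [A → α.Xβ] ∈ I, X = 'B' })

Items with dot before 'B', with the dot advanced:
  [B → . B X (] → [B → B . X (]
Closure of the advanced items:
  [B → B . X (] has the dot before X: add [X → . id]

GOTO = { [B → B . X (], [X → . id] }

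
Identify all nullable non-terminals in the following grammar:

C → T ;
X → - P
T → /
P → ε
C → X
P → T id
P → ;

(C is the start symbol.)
A non-terminal is nullable if it can derive ε (the empty string): either it has an ε-production, or it has a production whose right-hand side consists entirely of nullable non-terminals.

ε-productions: P → ε
So P is immediately nullable.
No further non-terminal can be added: every production for the remaining non-terminals contains a terminal or a non-nullable non-terminal.
Nullable = { 'P' }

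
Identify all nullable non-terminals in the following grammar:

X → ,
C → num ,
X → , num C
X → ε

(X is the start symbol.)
A non-terminal is nullable if it can derive ε (the empty string): either it has an ε-production, or it has a production whose right-hand side consists entirely of nullable non-terminals.

ε-productions: X → ε
So X is immediately nullable.
No further non-terminal can be added: every production for the remaining non-terminals contains a terminal or a non-nullable non-terminal.
Nullable = { 'X' }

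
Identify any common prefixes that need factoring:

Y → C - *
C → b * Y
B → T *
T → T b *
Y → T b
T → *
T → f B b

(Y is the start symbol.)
Left-factoring is needed when two productions for the same non-terminal
share a common prefix on the right-hand side.

Productions for Y:
  Y → C - *
  Y → T b
Productions for T:
  T → T b *
  T → *
  T → f B b

No common prefixes found.

Answer: No, left-factoring is not needed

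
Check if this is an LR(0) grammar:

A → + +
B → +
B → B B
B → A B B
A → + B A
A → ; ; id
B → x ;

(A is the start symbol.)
A grammar is LR(0) if no state in the canonical LR(0) collection has:
  - both a shift item (dot before a terminal) and a complete item (shift-reduce conflict), or
  - two or more complete items (reduce-reduce conflict; the accept item [A' → A .] counts as a complete item here).

Augment with A' → A and build the canonical LR(0) collection (I0 = CLOSURE({[A' → . A]}), then GOTO on every symbol after a dot until no new states appear). It has 16 states:
  I0: { [A → . + +], [A → . + B A], [A → . ; ; id], [A' → . A] }  — shift
  I1: { [A → + . +], [A → + . B A], [A → . + +], [A → . + B A], [A → . ; ; id], [B → . +], [B → . A B B], [B → . B B], [B → . x ;] }  — shift
  I2: { [A → ; . ; id] }  — shift
  I3: { [A' → A .] }  — accept
  I4: { [A → ; ; . id] }  — shift
  I5: { [A → ; ; id .] }  — reduce
  I6: { [A → + + .], [A → + . +], [A → + . B A], [A → . + +], [A → . + B A], [A → . ; ; id], [B → + .], [B → . +], [B → . A B B], [B → . B B], [B → . x ;] }  — shift, 2 reduces
  I7: { [A → . + +], [A → . + B A], [A → . ; ; id], [B → . +], [B → . A B B], [B → . B B], [B → . x ;], [B → A . B B] }  — shift
  I8: { [A → + B . A], [A → . + +], [A → . + B A], [A → . ; ; id], [B → . +], [B → . A B B], [B → . B B], [B → . x ;], [B → B . B] }  — shift
  I9: { [B → x . ;] }  — shift
  I10: { [B → x ; .] }  — reduce
  I11: { [A → + . +], [A → + . B A], [A → . + +], [A → . + B A], [A → . ; ; id], [B → + .], [B → . +], [B → . A B B], [B → . B B], [B → . x ;] }  — shift, reduce
  I12: { [A → + B A .], [A → . + +], [A → . + B A], [A → . ; ; id], [B → . +], [B → . A B B], [B → . B B], [B → . x ;], [B → A . B B] }  — shift, reduce
  I13: { [A → . + +], [A → . + B A], [A → . ; ; id], [B → . +], [B → . A B B], [B → . B B], [B → . x ;], [B → B . B], [B → B B .] }  — shift, reduce
  I14: { [A → . + +], [A → . + B A], [A → . ; ; id], [B → . +], [B → . A B B], [B → . B B], [B → . x ;], [B → A B . B], [B → B . B] }  — shift
  I15: { [A → . + +], [A → . + B A], [A → . ; ; id], [B → . +], [B → . A B B], [B → . B B], [B → . x ;], [B → A B B .], [B → B . B], [B → B B .] }  — shift, 2 reduces

Conflict in state I6:
  Shift-reduce conflict between [A → + + .] and [A → . + +]
So the grammar is NOT LR(0).

Answer: No. Shift-reduce conflict between [A → + + .] and [A → . + +]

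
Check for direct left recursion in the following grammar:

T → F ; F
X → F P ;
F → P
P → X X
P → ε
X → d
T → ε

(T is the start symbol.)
T → F ; F: starts with F
X → F P ;: starts with F
F → P: starts with P
P → X X: starts with X
P → ε: starts with ε
X → d: starts with d
T → ε: starts with ε

No direct left recursion found.

Answer: No direct left recursion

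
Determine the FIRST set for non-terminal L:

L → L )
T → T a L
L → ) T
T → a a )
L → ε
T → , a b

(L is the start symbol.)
{ ')', ε }

To compute FIRST(L), examine every production with L on the left-hand side, reading each right-hand side left to right until a non-nullable symbol is reached.

From L → L ):
  - L is the symbol being defined: contributes nothing new
    L is nullable, so continue to the next symbol
  - ')' is a terminal: add ')' and stop
From L → ) T:
  - ')' is a terminal: add ')' and stop
From L → ε:
  - ε-production, so ε ∈ FIRST(L)

Collecting: FIRST(L) = { ')', ε }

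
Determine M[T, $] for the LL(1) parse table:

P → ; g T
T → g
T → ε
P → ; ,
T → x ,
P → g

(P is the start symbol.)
T → ε

To find M[T, $], we find productions for T where $ is in the predict set (PREDICT(N → α) = (FIRST(α) \ {ε}) ∪ (FOLLOW(N) if α ⇒* ε)).

Relevant sets:
  FOLLOW(T) = { $ }

T → g: PREDICT = { 'g' }
T → ε: PREDICT = { $ }
  $ is in predict set, so this production goes in M[T, $]
T → x ,: PREDICT = { 'x' }

M[T, $] = T → ε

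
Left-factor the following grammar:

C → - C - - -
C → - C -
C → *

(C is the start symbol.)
Left-factoring transforms A → αβ₁ | αβ₂ into A → αA' and A' → β₁ | β₂
(α is the longest common prefix among the alternatives). Repeat until
no nonterminal has two alternatives with a common prefix.

Round 1: C has alternatives sharing prefix '- C -'. Introduce C': C → - C - C'
  Add: C' → - -
  Add: C' → ε

No remaining common prefixes — done.

Resulting grammar:
C → - C - C'
C' → - -
C' → ε
C → *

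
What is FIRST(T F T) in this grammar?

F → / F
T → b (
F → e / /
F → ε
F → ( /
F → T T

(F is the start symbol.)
FIRST sets of the non-terminals involved (from the grammar, by fixed-point iteration):
  FIRST(T) = { 'b' }

To compute FIRST(T F T), process the symbols left to right:
Symbol T is a non-terminal. Add FIRST(T) \ {ε} = { 'b' }
T is not nullable (ε ∉ FIRST(T)), so stop here.
FIRST(T F T) = { 'b' }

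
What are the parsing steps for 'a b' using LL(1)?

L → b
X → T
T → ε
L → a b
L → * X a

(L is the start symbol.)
Stack is shown with the top on the left.

Stack  Input  Action
--------------------
L $    a b $  output L → a b
a b $  a b $  match 'a'
b $    b $    match 'b'
$      $      accept

The string is accepted.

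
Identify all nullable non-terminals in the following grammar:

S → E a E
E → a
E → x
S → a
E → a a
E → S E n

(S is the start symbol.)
There are no ε-productions, so no non-terminal can derive ε.
No non-terminals are nullable.

Answer: None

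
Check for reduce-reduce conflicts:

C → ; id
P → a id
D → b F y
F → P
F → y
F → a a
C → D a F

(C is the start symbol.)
Augment with C' → C and build the canonical LR(0) collection (I0 = CLOSURE({[C' → . C]}), then GOTO on every symbol after a dot until no new states appear). It has 15 states:
  I0: { [C → . ; id], [C → . D a F], [C' → . C], [D → . b F y] }  — shift
  I1: { [C → ; . id] }  — shift
  I2: { [C' → C .] }  — accept
  I3: { [C → D . a F] }  — shift
  I4: { [D → b . F y], [F → . P], [F → . a a], [F → . y], [P → . a id] }  — shift
  I5: { [D → b F . y] }  — shift
  I6: { [F → P .] }  — reduce
  I7: { [F → a . a], [P → a . id] }  — shift
  I8: { [F → y .] }  — reduce
  I9: { [F → a a .] }  — reduce
  I10: { [P → a id .] }  — reduce
  I11: { [D → b F y .] }  — reduce
  I12: { [C → D a . F], [F → . P], [F → . a a], [F → . y], [P → . a id] }  — shift
  I13: { [C → D a F .] }  — reduce
  I14: { [C → ; id .] }  — reduce

No state contains more than one complete item.

Answer: No reduce-reduce conflicts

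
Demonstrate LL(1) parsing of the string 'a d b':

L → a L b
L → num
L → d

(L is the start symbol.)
LL(1) parsing maintains a stack (initially the start symbol over $) and the input. At each step: if the stack top is a terminal, match it against the current input token; if it is a non-terminal N, replace it with the RHS of M[N, lookahead] (the unique production whose predict set contains the lookahead).

Stack is shown with the top on the left.

Stack    Input    Action
------------------------
L $      a d b $  output L → a L b
a L b $  a d b $  match 'a'
L b $    d b $    output L → d
d b $    d b $    match 'd'
b $      b $      match 'b'
$        $        accept

The string is accepted.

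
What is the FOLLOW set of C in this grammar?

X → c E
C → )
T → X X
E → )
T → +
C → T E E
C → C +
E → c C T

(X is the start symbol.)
{ '+', 'c' }

In C → C +: C is followed by '+', add FIRST('+') \ {ε} = { '+' }
In E → c C T: C is followed by T, add FIRST(T) \ {ε} = { '+', 'c' }

Taking the union: FOLLOW(C) = { '+', 'c' }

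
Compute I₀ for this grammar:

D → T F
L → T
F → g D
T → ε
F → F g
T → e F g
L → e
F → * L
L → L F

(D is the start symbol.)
{ [D → . T F], [D' → . D], [T → . e F g], [T → .] }

First, augment the grammar with D' → D
I₀ = CLOSURE({ [D' → . D] }):
  [D' → . D] has the dot before D: add [D → . T F]
  [D → . T F] has the dot before T: add [T → .], [T → . e F g]
No further items can be added.

I₀ = { [D → . T F], [D' → . D], [T → . e F g], [T → .] }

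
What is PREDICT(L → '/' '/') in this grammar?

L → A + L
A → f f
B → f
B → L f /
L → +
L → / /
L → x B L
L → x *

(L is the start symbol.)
PREDICT(L → '/' '/') = (FIRST(RHS) \ {ε}) ∪ (FOLLOW(L) if ε ∈ FIRST(RHS), i.e. RHS ⇒* ε)
FIRST('/' '/') = { '/' }
ε ∉ FIRST('/' '/'), so FOLLOW(L) is not added.
PREDICT(L → '/' '/') = { '/' }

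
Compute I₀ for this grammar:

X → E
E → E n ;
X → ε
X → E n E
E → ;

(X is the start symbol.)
First, augment the grammar with X' → X
I₀ = CLOSURE({ [X' → . X] }):
  [X' → . X] has the dot before X: add [X → . E], [X → .], [X → . E n E]
  [X → . E] has the dot before E: add [E → . E n ;], [E → . ;]
No further items can be added.

I₀ = { [E → . ;], [E → . E n ;], [X → . E n E], [X → . E], [X → .], [X' → . X] }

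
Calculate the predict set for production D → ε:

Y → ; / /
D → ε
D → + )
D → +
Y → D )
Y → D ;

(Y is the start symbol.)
PREDICT(D → ε) = (FIRST(RHS) \ {ε}) ∪ (FOLLOW(D) if ε ∈ FIRST(RHS), i.e. RHS ⇒* ε)
The right-hand side is ε (FIRST(ε) = { ε }), so the predict set is FOLLOW(D) = { ')', ';' }
PREDICT(D → ε) = { ')', ';' }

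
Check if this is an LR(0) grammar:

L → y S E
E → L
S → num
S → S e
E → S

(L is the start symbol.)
No. Shift-reduce conflict between [E → S .] and [S → S . e]

Augment with L' → L and build the canonical LR(0) collection (I0 = CLOSURE({[L' → . L]}), then GOTO on every symbol after a dot until no new states appear). It has 9 states:
  I0: { [L → . y S E], [L' → . L] }  — shift
  I1: { [L' → L .] }  — accept
  I2: { [L → y . S E], [S → . S e], [S → . num] }  — shift
  I3: { [E → . L], [E → . S], [L → . y S E], [L → y S . E], [S → . S e], [S → . num], [S → S . e] }  — shift
  I4: { [S → num .] }  — reduce
  I5: { [L → y S E .] }  — reduce
  I6: { [E → L .] }  — reduce
  I7: { [E → S .], [S → S . e] }  — shift, reduce
  I8: { [S → S e .] }  — reduce

Conflict in state I7:
  Shift-reduce conflict between [E → S .] and [S → S . e]
So the grammar is NOT LR(0).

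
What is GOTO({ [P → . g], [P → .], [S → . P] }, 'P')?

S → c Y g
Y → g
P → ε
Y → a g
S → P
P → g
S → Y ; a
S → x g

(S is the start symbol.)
{ [S → P .] }

GOTO(I, 'P') = CLOSURE({ [A → αX.β] : [A → α.Xβ] ∈ I, X = 'P' })

Items with dot before 'P', with the dot advanced:
  [S → . P] → [S → P .]
Closure adds nothing (no advanced item has the dot before a non-terminal).

GOTO = { [S → P .] }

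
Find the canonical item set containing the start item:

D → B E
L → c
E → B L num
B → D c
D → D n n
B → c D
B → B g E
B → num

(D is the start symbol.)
First, augment the grammar with D' → D
I₀ = CLOSURE({ [D' → . D] }):
  [D' → . D] has the dot before D: add [D → . B E], [D → . D n n]
  [D → . B E] has the dot before B: add [B → . D c], [B → . c D], [B → . B g E], [B → . num]
No further items can be added.

I₀ = { [B → . B g E], [B → . D c], [B → . c D], [B → . num], [D → . B E], [D → . D n n], [D' → . D] }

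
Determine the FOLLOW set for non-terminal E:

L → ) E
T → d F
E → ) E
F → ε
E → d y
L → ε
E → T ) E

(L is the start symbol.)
In L → ) E: E is at the end, add FOLLOW(L)
In E → ) E: E is at the end; this adds FOLLOW(E) to itself — nothing new
In E → T ) E: E is at the end; this adds FOLLOW(E) to itself — nothing new

The FOLLOW sets referred to above (computed the same way, to a fixed point):
  FOLLOW(L) = { $ }

Taking the union: FOLLOW(E) = { $ }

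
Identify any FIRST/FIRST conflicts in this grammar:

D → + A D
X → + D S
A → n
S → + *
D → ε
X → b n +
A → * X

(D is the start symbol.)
A FIRST/FIRST conflict occurs when two productions N → α and N → β for the same non-terminal have FIRST(α) ∩ FIRST(β) ≠ ∅ (with ε ∈ FIRST of a nullable right-hand side, so two nullable alternatives also conflict).

Productions for D:
  D → + A D: FIRST = { '+' }
  D → ε: FIRST = { ε }
Productions for X:
  X → + D S: FIRST = { '+' }
  X → b n +: FIRST = { 'b' }
Productions for A:
  A → n: FIRST = { 'n' }
  A → * X: FIRST = { '*' }
S has only one production, so no FIRST/FIRST conflict is possible there.

All alternatives of each non-terminal have pairwise disjoint FIRST sets.

Answer: No FIRST/FIRST conflicts.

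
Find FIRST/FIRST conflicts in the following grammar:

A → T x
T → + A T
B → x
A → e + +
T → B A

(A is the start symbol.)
A FIRST/FIRST conflict occurs when two productions N → α and N → β for the same non-terminal have FIRST(α) ∩ FIRST(β) ≠ ∅ (with ε ∈ FIRST of a nullable right-hand side, so two nullable alternatives also conflict).

FIRST sets of the non-terminals at (or reachable through a nullable prefix from) the front of some alternative:
  FIRST(T) = { '+', 'x' }
  FIRST(B) = { 'x' }

Productions for A:
  A → T x: FIRST = { '+', 'x' }
  A → e + +: FIRST = { 'e' }
Productions for T:
  T → + A T: FIRST = { '+' }
  T → B A: FIRST = { 'x' }
B has only one production, so no FIRST/FIRST conflict is possible there.

All alternatives of each non-terminal have pairwise disjoint FIRST sets.

Answer: No FIRST/FIRST conflicts.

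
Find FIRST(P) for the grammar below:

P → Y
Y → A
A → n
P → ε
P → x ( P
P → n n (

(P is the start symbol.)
To compute FIRST(P), examine every production with P on the left-hand side, reading each right-hand side left to right until a non-nullable symbol is reached.

FIRST sets of the other non-terminals involved (by the same procedure, iterated to a fixed point):
  FIRST(Y) = { 'n' }

From P → Y:
  - Y is a non-terminal: add FIRST(Y) \ {ε} = { 'n' }
    Y is not nullable, so stop
From P → ε:
  - ε-production, so ε ∈ FIRST(P)
From P → x ( P:
  - x is a terminal: add 'x' and stop
From P → n n (:
  - n is a terminal: add 'n' and stop

Collecting: FIRST(P) = { 'n', 'x', ε }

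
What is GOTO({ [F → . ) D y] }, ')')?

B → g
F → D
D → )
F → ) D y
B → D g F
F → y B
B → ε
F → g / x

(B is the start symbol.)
{ [D → . )], [F → ) . D y] }

GOTO(I, ')') = CLOSURE({ [A → αX.β] : [A → α.Xβ] ∈ I, X = ')' })

Items with dot before ')', with the dot advanced:
  [F → . ) D y] → [F → ) . D y]
Closure of the advanced items:
  [F → ) . D y] has the dot before D: add [D → . )]

GOTO = { [D → . )], [F → ) . D y] }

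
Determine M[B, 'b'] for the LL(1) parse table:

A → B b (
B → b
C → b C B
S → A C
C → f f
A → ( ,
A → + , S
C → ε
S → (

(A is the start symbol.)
B → b

To find M[B, 'b'], we find productions for B where 'b' is in the predict set (PREDICT(N → α) = (FIRST(α) \ {ε}) ∪ (FOLLOW(N) if α ⇒* ε)).

B → b: PREDICT = { 'b' }
  'b' is in predict set, so this production goes in M[B, 'b']

M[B, 'b'] = B → b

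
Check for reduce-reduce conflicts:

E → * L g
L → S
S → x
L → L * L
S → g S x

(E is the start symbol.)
No reduce-reduce conflicts

Augment with E' → E and build the canonical LR(0) collection (I0 = CLOSURE({[E' → . E]}), then GOTO on every symbol after a dot until no new states appear). It has 12 states:
  I0: { [E → . * L g], [E' → . E] }  — shift
  I1: { [E → * . L g], [L → . L * L], [L → . S], [S → . g S x], [S → . x] }  — shift
  I2: { [E' → E .] }  — accept
  I3: { [E → * L . g], [L → L . * L] }  — shift
  I4: { [L → S .] }  — reduce
  I5: { [S → . g S x], [S → . x], [S → g . S x] }  — shift
  I6: { [S → x .] }  — reduce
  I7: { [S → g S . x] }  — shift
  I8: { [S → g S x .] }  — reduce
  I9: { [L → . L * L], [L → . S], [L → L * . L], [S → . g S x], [S → . x] }  — shift
  I10: { [E → * L g .] }  — reduce
  I11: { [L → L * L .], [L → L . * L] }  — shift, reduce

No state contains more than one complete item.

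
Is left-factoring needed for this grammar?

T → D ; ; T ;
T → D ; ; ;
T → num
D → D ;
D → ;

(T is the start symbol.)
Yes, T has productions with common prefix 'D ; ;'

Left-factoring is needed when two productions for the same non-terminal
share a common prefix on the right-hand side.

Productions for T:
  T → D ; ; T ;
  T → D ; ; ;
  T → num
Productions for D:
  D → D ;
  D → ;

Found common prefix 'D ; ;' in productions for T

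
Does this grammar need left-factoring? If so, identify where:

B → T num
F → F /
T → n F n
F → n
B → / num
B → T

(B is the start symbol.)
Left-factoring is needed when two productions for the same non-terminal
share a common prefix on the right-hand side.

Productions for B:
  B → T num
  B → / num
  B → T
Productions for F:
  F → F /
  F → n

Found common prefix 'T' in productions for B

Answer: Yes, B has productions with common prefix 'T'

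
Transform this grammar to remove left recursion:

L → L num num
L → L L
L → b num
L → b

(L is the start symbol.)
L is directly left-recursive. The standard transformation for
  A → A α₁ | ... | A α_m | β₁ | ... | β_n
is
  A  → β₁ A' | ... | β_n A'
  A' → α₁ A' | ... | α_m A' | ε

L → b num becomes L → b num L'
L → b becomes L → b L'
L → L num num becomes L' → num num L'
L → L L becomes L' → L L'
Add L' → ε

Resulting grammar:
L → b num L'
L → b L'
L' → num num L'
L' → L L'
L' → ε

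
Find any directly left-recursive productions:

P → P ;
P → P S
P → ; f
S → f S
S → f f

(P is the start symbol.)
Yes, P is left-recursive

P → P ;: LEFT RECURSIVE (starts with P)
P → P S: LEFT RECURSIVE (starts with P)
P → ; f: starts with ';'
S → f S: starts with f
S → f f: starts with f

The grammar has direct left recursion on: P.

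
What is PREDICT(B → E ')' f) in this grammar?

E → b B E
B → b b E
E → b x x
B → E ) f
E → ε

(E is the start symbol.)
{ ')', 'b' }

PREDICT(B → E ')' f) = (FIRST(RHS) \ {ε}) ∪ (FOLLOW(B) if ε ∈ FIRST(RHS), i.e. RHS ⇒* ε)
FIRST(E) = { 'b', ε }
FIRST(E ')' f) = { ')', 'b' }
ε ∉ FIRST(E ')' f), so FOLLOW(B) is not added.
PREDICT(B → E ')' f) = { ')', 'b' }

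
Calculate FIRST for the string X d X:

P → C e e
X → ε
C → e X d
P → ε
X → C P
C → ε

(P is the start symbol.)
FIRST sets of the non-terminals involved (from the grammar, by fixed-point iteration):
  FIRST(X) = { 'e', ε }

To compute FIRST(X d X), process the symbols left to right:
Symbol X is a non-terminal. Add FIRST(X) \ {ε} = { 'e' }
X is nullable (ε ∈ FIRST(X)), continue to the next symbol.
Symbol d is a terminal. Add 'd' and stop.
FIRST(X d X) = { 'd', 'e' }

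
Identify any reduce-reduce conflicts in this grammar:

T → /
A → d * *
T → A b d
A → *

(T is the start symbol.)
No reduce-reduce conflicts

A reduce-reduce conflict occurs when an LR(0) state has two complete items [A → α .] and [B → β .] — both call for a reduction, and with no lookahead the parser cannot choose between them.

Augment with T' → T and build the canonical LR(0) collection (I0 = CLOSURE({[T' → . T]}), then GOTO on every symbol after a dot until no new states appear). It has 10 states:
  I0: { [A → . *], [A → . d * *], [T → . /], [T → . A b d], [T' → . T] }  — shift
  I1: { [A → * .] }  — reduce
  I2: { [T → / .] }  — reduce
  I3: { [T → A . b d] }  — shift
  I4: { [T' → T .] }  — accept
  I5: { [A → d . * *] }  — shift
  I6: { [A → d * . *] }  — shift
  I7: { [A → d * * .] }  — reduce
  I8: { [T → A b . d] }  — shift
  I9: { [T → A b d .] }  — reduce

No state contains more than one complete item.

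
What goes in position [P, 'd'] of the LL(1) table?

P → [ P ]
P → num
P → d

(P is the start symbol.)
To find M[P, 'd'], we find productions for P where 'd' is in the predict set (PREDICT(N → α) = (FIRST(α) \ {ε}) ∪ (FOLLOW(N) if α ⇒* ε)).

P → [ P ]: PREDICT = { '[' }
P → num: PREDICT = { 'num' }
P → d: PREDICT = { 'd' }
  'd' is in predict set, so this production goes in M[P, 'd']

M[P, 'd'] = P → d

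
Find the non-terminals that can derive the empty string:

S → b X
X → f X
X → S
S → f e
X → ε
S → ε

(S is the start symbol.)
ε-productions: X → ε, S → ε
So X, S are immediately nullable.
Every non-terminal is now nullable.
Nullable = { 'S', 'X' }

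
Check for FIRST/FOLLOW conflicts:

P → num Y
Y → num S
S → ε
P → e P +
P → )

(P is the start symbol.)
Nullable non-terminals: S.
S has a nullable alternative but only one production, so nothing to check.

P, Y have no nullable alternative, so no FIRST/FOLLOW check is needed there.

No FIRST/FOLLOW conflicts found.

Answer: No FIRST/FOLLOW conflicts.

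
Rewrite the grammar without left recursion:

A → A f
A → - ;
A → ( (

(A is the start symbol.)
A → - ; A'
A → ( ( A'
A' → f A'
A' → ε

A is directly left-recursive. The standard transformation for
  A → A α₁ | ... | A α_m | β₁ | ... | β_n
is
  A  → β₁ A' | ... | β_n A'
  A' → α₁ A' | ... | α_m A' | ε

A → - ; becomes A → - ; A'
A → ( ( becomes A → ( ( A'
A → A f becomes A' → f A'
Add A' → ε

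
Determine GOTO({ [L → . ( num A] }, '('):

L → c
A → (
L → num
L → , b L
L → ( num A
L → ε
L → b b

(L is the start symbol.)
GOTO(I, '(') = CLOSURE({ [A → αX.β] : [A → α.Xβ] ∈ I, X = '(' })

Items with dot before '(', with the dot advanced:
  [L → . ( num A] → [L → ( . num A]
Closure adds nothing (no advanced item has the dot before a non-terminal).

GOTO = { [L → ( . num A] }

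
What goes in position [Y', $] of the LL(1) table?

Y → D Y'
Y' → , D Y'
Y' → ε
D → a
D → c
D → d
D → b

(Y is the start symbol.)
Y' → ε

To find M[Y', $], we find productions for Y' where $ is in the predict set (PREDICT(N → α) = (FIRST(α) \ {ε}) ∪ (FOLLOW(N) if α ⇒* ε)).

Relevant sets:
  FOLLOW(Y') = { $ }

Y' → , D Y': PREDICT = { ',' }
Y' → ε: PREDICT = { $ }
  $ is in predict set, so this production goes in M[Y', $]

M[Y', $] = Y' → ε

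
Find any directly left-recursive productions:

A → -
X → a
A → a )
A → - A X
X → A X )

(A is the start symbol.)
Direct left recursion occurs when N → N α for some non-terminal N (the right-hand side begins with the left-hand side itself).

A → -: starts with '-'
X → a: starts with a
A → a ): starts with a
A → - A X: starts with '-'
X → A X ): starts with A

No direct left recursion found.

Answer: No direct left recursion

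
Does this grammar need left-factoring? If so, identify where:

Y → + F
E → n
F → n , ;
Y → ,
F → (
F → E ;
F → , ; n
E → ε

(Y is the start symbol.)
No, left-factoring is not needed

Left-factoring is needed when two productions for the same non-terminal
share a common prefix on the right-hand side.

Productions for Y:
  Y → + F
  Y → ,
Productions for E:
  E → n
  E → ε
Productions for F:
  F → n , ;
  F → (
  F → E ;
  F → , ; n

No common prefixes found.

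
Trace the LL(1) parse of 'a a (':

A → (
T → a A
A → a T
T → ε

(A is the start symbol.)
LL(1) parsing maintains a stack (initially the start symbol over $) and the input. At each step: if the stack top is a terminal, match it against the current input token; if it is a non-terminal N, replace it with the RHS of M[N, lookahead] (the unique production whose predict set contains the lookahead).

Stack is shown with the top on the left.

Stack  Input    Action
----------------------
A $    a a ( $  output A → a T
a T $  a a ( $  match 'a'
T $    a ( $    output T → a A
a A $  a ( $    match 'a'
A $    ( $      output A → (
( $    ( $      match '('
$      $        accept

The string is accepted.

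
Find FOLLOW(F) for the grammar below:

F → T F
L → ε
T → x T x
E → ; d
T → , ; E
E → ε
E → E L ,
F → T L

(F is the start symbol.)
To compute FOLLOW(F), find every occurrence of F on a right-hand side N → α F β: add FIRST(β) \ {ε}, and if β is empty or nullable also add FOLLOW(N). Iterate to a fixed point.

F is the start symbol, so $ ∈ FOLLOW(F).
In F → T F: F is at the end; this adds FOLLOW(F) to itself — nothing new

Taking the union: FOLLOW(F) = { $ }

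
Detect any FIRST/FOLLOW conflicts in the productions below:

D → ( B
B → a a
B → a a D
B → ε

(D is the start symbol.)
A FIRST/FOLLOW conflict occurs when a non-terminal N has a nullable alternative N → β (β ⇒* ε) and another alternative N → α with FIRST(α) ∩ FOLLOW(N) ≠ ∅: on such a lookahead the parser cannot decide between expanding α and letting N vanish via β.

Nullable non-terminals: B.

B: nullable alternative(s) B → ε; FOLLOW(B) = { $ }
  B → a a: FIRST \ {ε} = { 'a' } — disjoint from FOLLOW(B)
  B → a a D: FIRST \ {ε} = { 'a' } — disjoint from FOLLOW(B)
  B → ε: FIRST \ {ε} = { } — this is the only nullable alternative, skip

D has no nullable alternative, so no FIRST/FOLLOW check is needed there.

No FIRST/FOLLOW conflicts found.

Answer: No FIRST/FOLLOW conflicts.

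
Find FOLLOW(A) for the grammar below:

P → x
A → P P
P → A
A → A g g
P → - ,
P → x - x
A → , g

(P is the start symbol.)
To compute FOLLOW(A), find every occurrence of A on a right-hand side N → α A β: add FIRST(β) \ {ε}, and if β is empty or nullable also add FOLLOW(N). Iterate to a fixed point.

In P → A: A is at the end, add FOLLOW(P)
In A → A g g: A is followed by g g, add FIRST(g g) \ {ε} = { 'g' }

The FOLLOW sets referred to above (computed the same way, to a fixed point):
  FOLLOW(P) = { $, ',', '-', 'g', 'x' }

Taking the union: FOLLOW(A) = { $, ',', '-', 'g', 'x' }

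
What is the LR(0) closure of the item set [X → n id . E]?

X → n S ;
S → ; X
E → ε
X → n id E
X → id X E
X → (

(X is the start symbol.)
{ [E → .], [X → n id . E] }

To compute CLOSURE, for each item [A → α.Bβ] where B is a non-terminal, add [B → .γ] for all productions B → γ; repeat for the newly added items until nothing changes.

Start with: [X → n id . E]
  [X → n id . E] has the dot before E: add [E → .]
No further items can be added.

CLOSURE = { [E → .], [X → n id . E] }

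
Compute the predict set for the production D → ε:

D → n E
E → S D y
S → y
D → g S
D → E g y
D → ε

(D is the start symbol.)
{ $, 'y' }

PREDICT(D → ε) = (FIRST(RHS) \ {ε}) ∪ (FOLLOW(D) if ε ∈ FIRST(RHS), i.e. RHS ⇒* ε)
The right-hand side is ε (FIRST(ε) = { ε }), so the predict set is FOLLOW(D) = { $, 'y' }
PREDICT(D → ε) = { $, 'y' }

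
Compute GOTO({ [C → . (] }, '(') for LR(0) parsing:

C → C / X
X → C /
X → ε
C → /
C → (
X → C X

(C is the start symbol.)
{ [C → ( .] }

GOTO(I, '(') = CLOSURE({ [A → αX.β] : [A → α.Xβ] ∈ I, X = '(' })

Items with dot before '(', with the dot advanced:
  [C → . (] → [C → ( .]
Closure adds nothing (no advanced item has the dot before a non-terminal).

GOTO = { [C → ( .] }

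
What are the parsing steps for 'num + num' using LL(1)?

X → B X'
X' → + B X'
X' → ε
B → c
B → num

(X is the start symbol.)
LL(1) parsing maintains a stack (initially the start symbol over $) and the input. At each step: if the stack top is a terminal, match it against the current input token; if it is a non-terminal N, replace it with the RHS of M[N, lookahead] (the unique production whose predict set contains the lookahead).

Stack is shown with the top on the left.

Stack     Input        Action
-----------------------------
X $       num + num $  output X → B X'
B X' $    num + num $  output B → num
num X' $  num + num $  match 'num'
X' $      + num $      output X' → + B X'
+ B X' $  + num $      match '+'
B X' $    num $        output B → num
num X' $  num $        match 'num'
X' $      $            output X' → ε
$         $            accept

The string is accepted.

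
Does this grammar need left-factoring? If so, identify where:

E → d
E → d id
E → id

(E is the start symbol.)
Yes, E has productions with common prefix 'd'

Left-factoring is needed when two productions for the same non-terminal
share a common prefix on the right-hand side.

Productions for E:
  E → d
  E → d id
  E → id

Found common prefix 'd' in productions for E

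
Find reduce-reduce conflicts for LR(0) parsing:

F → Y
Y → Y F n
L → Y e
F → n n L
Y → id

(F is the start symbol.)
No reduce-reduce conflicts

Augment with F' → F and build the canonical LR(0) collection (I0 = CLOSURE({[F' → . F]}), then GOTO on every symbol after a dot until no new states appear). It has 11 states:
  I0: { [F → . Y], [F → . n n L], [F' → . F], [Y → . Y F n], [Y → . id] }  — shift
  I1: { [F' → F .] }  — accept
  I2: { [F → . Y], [F → . n n L], [F → Y .], [Y → . Y F n], [Y → . id], [Y → Y . F n] }  — shift, reduce
  I3: { [Y → id .] }  — reduce
  I4: { [F → n . n L] }  — shift
  I5: { [F → n n . L], [L → . Y e], [Y → . Y F n], [Y → . id] }  — shift
  I6: { [F → n n L .] }  — reduce
  I7: { [F → . Y], [F → . n n L], [L → Y . e], [Y → . Y F n], [Y → . id], [Y → Y . F n] }  — shift
  I8: { [Y → Y F . n] }  — shift
  I9: { [L → Y e .] }  — reduce
  I10: { [Y → Y F n .] }  — reduce

No state contains more than one complete item.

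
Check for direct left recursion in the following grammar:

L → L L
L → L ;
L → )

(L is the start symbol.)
Yes, L is left-recursive

Direct left recursion occurs when N → N α for some non-terminal N (the right-hand side begins with the left-hand side itself).

L → L L: LEFT RECURSIVE (starts with L)
L → L ;: LEFT RECURSIVE (starts with L)
L → ): starts with ')'

The grammar has direct left recursion on: L.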